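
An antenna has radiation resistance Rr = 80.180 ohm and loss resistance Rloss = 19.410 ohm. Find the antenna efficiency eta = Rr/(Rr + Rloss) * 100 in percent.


eta = 80.180 / (80.180 + 19.410) * 100 = 80.51%

80.51%


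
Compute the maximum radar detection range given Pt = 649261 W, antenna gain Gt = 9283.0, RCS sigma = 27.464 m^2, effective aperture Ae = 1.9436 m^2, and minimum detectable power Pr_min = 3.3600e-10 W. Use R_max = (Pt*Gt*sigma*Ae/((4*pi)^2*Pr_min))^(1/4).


R^4 = 649261*9283.0*27.464*1.9436 / ((4*pi)^2 * 3.3600e-10) = 6.063444e+18
R_max = 6.063444e+18^0.25 = 49623 m

49623 m


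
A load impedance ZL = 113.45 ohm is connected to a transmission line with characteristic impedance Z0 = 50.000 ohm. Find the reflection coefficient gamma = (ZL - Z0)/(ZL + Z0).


gamma = (113.45 - 50.000) / (113.45 + 50.000) = 0.3882

0.3882


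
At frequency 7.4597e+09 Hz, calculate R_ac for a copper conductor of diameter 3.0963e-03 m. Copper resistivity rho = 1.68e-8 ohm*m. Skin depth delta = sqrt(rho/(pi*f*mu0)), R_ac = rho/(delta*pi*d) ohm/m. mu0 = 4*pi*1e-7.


delta = sqrt(1.68e-8 / (pi * 7.4597e+09 * 4*pi*1e-7)) = 7.552906e-07 m
R_ac = 1.68e-8 / (7.552906e-07 * pi * 3.0963e-03) = 2.287 ohm/m

2.287 ohm/m


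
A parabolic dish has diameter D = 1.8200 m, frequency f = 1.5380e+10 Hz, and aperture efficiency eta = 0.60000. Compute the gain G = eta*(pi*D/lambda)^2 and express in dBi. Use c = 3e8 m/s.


lambda = c / f = 3.0000e+08 / 1.5380e+10 = 0.01950585 m
G_linear = 0.60000 * (pi * 1.8200 / 0.01950585)^2 = 51554.20
G_dBi = 10 * log10(51554.20) = 47.12 dBi

47.12 dBi


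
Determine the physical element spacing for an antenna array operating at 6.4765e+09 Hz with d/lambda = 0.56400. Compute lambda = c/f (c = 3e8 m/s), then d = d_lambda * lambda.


lambda = c / f = 3.0000e+08 / 6.4765e+09 = 0.04632132 m
d = 0.56400 * 0.04632132 = 0.02613 m

0.02613 m


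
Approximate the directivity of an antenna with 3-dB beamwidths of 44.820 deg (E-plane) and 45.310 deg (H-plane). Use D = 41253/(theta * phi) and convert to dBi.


D_linear = 41253 / (44.820 * 45.310) = 20.31373
D_dBi = 10 * log10(20.31373) = 13.08 dBi

13.08 dBi


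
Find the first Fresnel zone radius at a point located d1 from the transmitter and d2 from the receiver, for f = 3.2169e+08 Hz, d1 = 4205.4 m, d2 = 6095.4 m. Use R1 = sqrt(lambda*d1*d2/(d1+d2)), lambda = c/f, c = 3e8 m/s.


lambda = c / f = 3.0000e+08 / 3.2169e+08 = 0.9325748 m
R1 = sqrt(0.9325748 * 4205.4 * 6095.4 / (4205.4 + 6095.4)) = 48.17 m

48.17 m


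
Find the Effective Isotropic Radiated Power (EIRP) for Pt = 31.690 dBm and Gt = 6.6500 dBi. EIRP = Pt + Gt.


EIRP = Pt + Gt = 31.690 + 6.6500 = 38.34 dBm

38.34 dBm


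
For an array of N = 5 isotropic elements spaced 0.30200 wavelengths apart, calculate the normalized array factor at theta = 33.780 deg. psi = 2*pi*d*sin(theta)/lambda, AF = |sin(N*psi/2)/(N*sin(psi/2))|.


psi = 2*pi*0.30200*sin(33.780 deg) = 1.055033 rad
AF = |sin(5*1.055033/2) / (5*sin(1.055033/2))| = 0.1919

0.1919


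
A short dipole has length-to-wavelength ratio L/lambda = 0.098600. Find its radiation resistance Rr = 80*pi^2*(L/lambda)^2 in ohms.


Rr = 80 * pi^2 * (0.098600)^2 = 80 * 9.869604 * 9.721960e-03 = 7.676 ohm

7.676 ohm


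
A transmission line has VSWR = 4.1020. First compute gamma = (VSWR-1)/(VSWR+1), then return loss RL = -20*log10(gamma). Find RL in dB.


gamma = (4.1020 - 1) / (4.1020 + 1) = 0.6079969
RL = -20 * log10(0.6079969) = 4.322 dB

4.322 dB


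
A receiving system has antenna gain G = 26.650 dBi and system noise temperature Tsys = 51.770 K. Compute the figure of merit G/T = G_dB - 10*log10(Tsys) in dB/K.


G/T = 26.650 - 10*log10(51.770) = 26.650 - 17.14078 = 9.509 dB/K

9.509 dB/K


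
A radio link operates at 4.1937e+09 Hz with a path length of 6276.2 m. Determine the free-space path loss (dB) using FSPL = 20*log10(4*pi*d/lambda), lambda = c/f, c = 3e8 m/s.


lambda = c / f = 3.0000e+08 / 4.1937e+09 = 0.07153588 m
FSPL = 20 * log10(4*pi*6276.2/0.07153588) = 120.8 dB

120.8 dB


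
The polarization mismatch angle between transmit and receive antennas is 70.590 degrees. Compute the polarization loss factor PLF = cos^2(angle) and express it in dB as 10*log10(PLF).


PLF_linear = cos^2(70.590 deg) = 0.1104404
PLF_dB = 10 * log10(0.1104404) = -9.569 dB

-9.569 dB


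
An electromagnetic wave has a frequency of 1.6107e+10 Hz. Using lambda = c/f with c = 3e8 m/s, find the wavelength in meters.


lambda = c / f = 3.0000e+08 / 1.6107e+10 = 0.01863 m

0.01863 m


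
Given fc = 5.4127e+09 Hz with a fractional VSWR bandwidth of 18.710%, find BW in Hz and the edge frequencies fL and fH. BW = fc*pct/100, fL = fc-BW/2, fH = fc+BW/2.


BW = 5.4127e+09 * 18.710/100 = 1.012716e+09 Hz
fL = 5.4127e+09 - 1.012716e+09/2 = 4.906e+09 Hz
fH = 5.4127e+09 + 1.012716e+09/2 = 5.919e+09 Hz

BW=1.013e+09 Hz, fL=4.906e+09 Hz, fH=5.919e+09 Hz


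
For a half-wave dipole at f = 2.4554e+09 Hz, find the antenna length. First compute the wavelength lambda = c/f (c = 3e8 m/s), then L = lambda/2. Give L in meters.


lambda = c / f = 3.0000e+08 / 2.4554e+09 = 0.1221797 m
L = lambda / 2 = 0.1221797 / 2 = 0.06109 m

0.06109 m


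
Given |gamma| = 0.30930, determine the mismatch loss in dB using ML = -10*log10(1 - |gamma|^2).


ML = -10 * log10(1 - 0.30930^2) = -10 * log10(0.90433351) = 0.4367 dB

0.4367 dB


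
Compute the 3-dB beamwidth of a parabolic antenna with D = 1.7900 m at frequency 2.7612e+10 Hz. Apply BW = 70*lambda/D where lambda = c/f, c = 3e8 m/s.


lambda = c / f = 3.0000e+08 / 2.7612e+10 = 0.01086484 m
BW = 70 * 0.01086484 / 1.7900 = 0.4249 deg

0.4249 deg


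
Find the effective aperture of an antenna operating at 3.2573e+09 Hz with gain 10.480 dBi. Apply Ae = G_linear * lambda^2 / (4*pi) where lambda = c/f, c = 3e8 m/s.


lambda = c / f = 3.0000e+08 / 3.2573e+09 = 0.09210082 m
G_linear = 10^(10.480/10) = 11.16863
Ae = G_linear * lambda^2 / (4*pi) = 11.16863 * 0.09210082^2 / (4*pi) = 7.539e-03 m^2

7.539e-03 m^2


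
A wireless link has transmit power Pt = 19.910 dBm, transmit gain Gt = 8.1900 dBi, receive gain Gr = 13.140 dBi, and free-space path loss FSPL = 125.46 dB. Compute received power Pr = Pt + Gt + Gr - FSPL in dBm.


Pr = 19.910 + 8.1900 + 13.140 - 125.46 = -84.22 dBm

-84.22 dBm


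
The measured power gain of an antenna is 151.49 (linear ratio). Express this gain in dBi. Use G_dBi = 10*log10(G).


G_dBi = 10 * log10(151.49) = 21.80 dBi

21.80 dBi


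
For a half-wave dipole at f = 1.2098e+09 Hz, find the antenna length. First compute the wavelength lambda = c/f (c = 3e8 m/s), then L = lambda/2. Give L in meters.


lambda = c / f = 3.0000e+08 / 1.2098e+09 = 0.2479749 m
L = lambda / 2 = 0.2479749 / 2 = 0.1240 m

0.1240 m


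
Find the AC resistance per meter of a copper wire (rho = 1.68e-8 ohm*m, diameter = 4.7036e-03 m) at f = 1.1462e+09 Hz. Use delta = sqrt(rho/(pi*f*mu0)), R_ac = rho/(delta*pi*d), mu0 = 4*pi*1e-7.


delta = sqrt(1.68e-8 / (pi * 1.1462e+09 * 4*pi*1e-7)) = 1.926835e-06 m
R_ac = 1.68e-8 / (1.926835e-06 * pi * 4.7036e-03) = 0.5900 ohm/m

0.5900 ohm/m


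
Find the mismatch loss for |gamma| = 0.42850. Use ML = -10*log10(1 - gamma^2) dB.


ML = -10 * log10(1 - 0.42850^2) = -10 * log10(0.81638775) = 0.8810 dB

0.8810 dB


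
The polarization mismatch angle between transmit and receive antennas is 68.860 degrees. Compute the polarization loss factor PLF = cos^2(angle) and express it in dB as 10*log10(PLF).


PLF_linear = cos^2(68.860 deg) = 0.1300670
PLF_dB = 10 * log10(0.1300670) = -8.858 dB

-8.858 dB


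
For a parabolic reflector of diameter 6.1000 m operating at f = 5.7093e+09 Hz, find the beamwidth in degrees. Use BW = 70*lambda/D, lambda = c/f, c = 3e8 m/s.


lambda = c / f = 3.0000e+08 / 5.7093e+09 = 0.05254585 m
BW = 70 * 0.05254585 / 6.1000 = 0.6030 deg

0.6030 deg


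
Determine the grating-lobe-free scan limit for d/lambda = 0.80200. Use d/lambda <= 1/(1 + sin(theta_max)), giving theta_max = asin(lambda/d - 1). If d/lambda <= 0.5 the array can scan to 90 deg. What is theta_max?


lambda/d - 1 = 1/0.80200 - 1 = 0.2468828
theta_max = asin(0.2468828) = 14.29 deg

14.29 deg


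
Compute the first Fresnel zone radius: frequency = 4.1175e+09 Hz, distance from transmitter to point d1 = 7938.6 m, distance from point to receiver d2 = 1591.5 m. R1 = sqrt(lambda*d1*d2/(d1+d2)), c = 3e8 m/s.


lambda = c / f = 3.0000e+08 / 4.1175e+09 = 0.07285974 m
R1 = sqrt(0.07285974 * 7938.6 * 1591.5 / (7938.6 + 1591.5)) = 9.828 m

9.828 m


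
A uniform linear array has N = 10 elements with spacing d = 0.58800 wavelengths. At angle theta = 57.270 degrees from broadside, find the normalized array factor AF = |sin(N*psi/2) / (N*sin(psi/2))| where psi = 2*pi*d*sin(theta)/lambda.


psi = 2*pi*0.58800*sin(57.270 deg) = 3.107927 rad
AF = |sin(10*3.107927/2) / (10*sin(3.107927/2))| = 0.01676

0.01676


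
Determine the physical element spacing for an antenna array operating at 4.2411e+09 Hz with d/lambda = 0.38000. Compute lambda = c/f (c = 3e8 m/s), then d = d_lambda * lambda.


lambda = c / f = 3.0000e+08 / 4.2411e+09 = 0.07073637 m
d = 0.38000 * 0.07073637 = 0.02688 m

0.02688 m


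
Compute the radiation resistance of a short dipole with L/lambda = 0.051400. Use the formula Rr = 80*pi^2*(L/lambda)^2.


Rr = 80 * pi^2 * (0.051400)^2 = 80 * 9.869604 * 2.641960e-03 = 2.086 ohm

2.086 ohm


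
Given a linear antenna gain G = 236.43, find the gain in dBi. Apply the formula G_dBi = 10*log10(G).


G_dBi = 10 * log10(236.43) = 23.74 dBi

23.74 dBi


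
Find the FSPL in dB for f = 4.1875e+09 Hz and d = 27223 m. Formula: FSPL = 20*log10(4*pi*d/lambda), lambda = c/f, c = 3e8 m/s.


lambda = c / f = 3.0000e+08 / 4.1875e+09 = 0.07164179 m
FSPL = 20 * log10(4*pi*27223/0.07164179) = 133.6 dB

133.6 dB


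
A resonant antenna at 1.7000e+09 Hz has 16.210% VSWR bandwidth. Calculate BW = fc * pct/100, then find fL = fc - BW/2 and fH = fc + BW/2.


BW = 1.7000e+09 * 16.210/100 = 2.755700e+08 Hz
fL = 1.7000e+09 - 2.755700e+08/2 = 1.562e+09 Hz
fH = 1.7000e+09 + 2.755700e+08/2 = 1.838e+09 Hz

BW=2.756e+08 Hz, fL=1.562e+09 Hz, fH=1.838e+09 Hz


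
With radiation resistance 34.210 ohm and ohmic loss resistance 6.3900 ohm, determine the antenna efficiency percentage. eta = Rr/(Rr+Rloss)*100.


eta = 34.210 / (34.210 + 6.3900) * 100 = 84.26%

84.26%


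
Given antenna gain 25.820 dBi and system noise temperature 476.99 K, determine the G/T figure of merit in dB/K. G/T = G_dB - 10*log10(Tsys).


G/T = 25.820 - 10*log10(476.99) = 25.820 - 26.78509 = -0.9651 dB/K

-0.9651 dB/K


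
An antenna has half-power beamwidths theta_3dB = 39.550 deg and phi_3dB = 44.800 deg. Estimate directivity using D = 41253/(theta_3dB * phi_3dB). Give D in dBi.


D_linear = 41253 / (39.550 * 44.800) = 23.28258
D_dBi = 10 * log10(23.28258) = 13.67 dBi

13.67 dBi


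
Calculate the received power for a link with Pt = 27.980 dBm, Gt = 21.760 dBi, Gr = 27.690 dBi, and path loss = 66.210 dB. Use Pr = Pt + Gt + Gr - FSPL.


Pr = 27.980 + 21.760 + 27.690 - 66.210 = 11.22 dBm

11.22 dBm


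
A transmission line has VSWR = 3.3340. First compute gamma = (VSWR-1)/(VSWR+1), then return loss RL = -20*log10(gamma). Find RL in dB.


gamma = (3.3340 - 1) / (3.3340 + 1) = 0.5385325
RL = -20 * log10(0.5385325) = 5.376 dB

5.376 dB


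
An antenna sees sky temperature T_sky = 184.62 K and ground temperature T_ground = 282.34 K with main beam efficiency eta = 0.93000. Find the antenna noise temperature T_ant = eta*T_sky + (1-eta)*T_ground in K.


T_ant = 0.93000 * 184.62 + (1 - 0.93000) * 282.34 = 191.5 K

191.5 K


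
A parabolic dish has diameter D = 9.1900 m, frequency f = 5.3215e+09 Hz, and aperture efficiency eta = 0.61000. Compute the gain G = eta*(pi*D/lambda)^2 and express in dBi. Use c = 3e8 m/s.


lambda = c / f = 3.0000e+08 / 5.3215e+09 = 0.05637508 m
G_linear = 0.61000 * (pi * 9.1900 / 0.05637508)^2 = 159987.6
G_dBi = 10 * log10(159987.6) = 52.04 dBi

52.04 dBi


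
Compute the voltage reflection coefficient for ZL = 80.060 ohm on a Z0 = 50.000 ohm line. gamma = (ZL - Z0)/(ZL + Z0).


gamma = (80.060 - 50.000) / (80.060 + 50.000) = 0.2311

0.2311


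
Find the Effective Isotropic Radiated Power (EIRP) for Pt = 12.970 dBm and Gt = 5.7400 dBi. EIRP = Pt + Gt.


EIRP = Pt + Gt = 12.970 + 5.7400 = 18.71 dBm

18.71 dBm


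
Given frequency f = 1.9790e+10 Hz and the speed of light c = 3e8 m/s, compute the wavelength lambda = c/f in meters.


lambda = c / f = 3.0000e+08 / 1.9790e+10 = 0.01516 m

0.01516 m


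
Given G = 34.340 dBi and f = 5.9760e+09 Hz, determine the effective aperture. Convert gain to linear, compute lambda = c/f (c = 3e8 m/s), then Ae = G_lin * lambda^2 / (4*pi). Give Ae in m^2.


lambda = c / f = 3.0000e+08 / 5.9760e+09 = 0.05020080 m
G_linear = 10^(34.340/10) = 2716.439
Ae = G_linear * lambda^2 / (4*pi) = 2716.439 * 0.05020080^2 / (4*pi) = 0.5448 m^2

0.5448 m^2


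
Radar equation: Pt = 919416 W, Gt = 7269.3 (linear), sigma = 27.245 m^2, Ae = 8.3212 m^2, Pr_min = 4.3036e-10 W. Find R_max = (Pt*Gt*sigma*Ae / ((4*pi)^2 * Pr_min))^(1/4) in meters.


R^4 = 919416*7269.3*27.245*8.3212 / ((4*pi)^2 * 4.3036e-10) = 2.229594e+19
R_max = 2.229594e+19^0.25 = 68716 m

68716 m


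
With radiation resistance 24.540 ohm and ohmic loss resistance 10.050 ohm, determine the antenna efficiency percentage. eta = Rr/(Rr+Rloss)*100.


eta = 24.540 / (24.540 + 10.050) * 100 = 70.95%

70.95%


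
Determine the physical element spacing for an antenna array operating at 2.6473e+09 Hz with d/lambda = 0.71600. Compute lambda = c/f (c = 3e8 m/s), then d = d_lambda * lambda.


lambda = c / f = 3.0000e+08 / 2.6473e+09 = 0.1133230 m
d = 0.71600 * 0.1133230 = 0.08114 m

0.08114 m


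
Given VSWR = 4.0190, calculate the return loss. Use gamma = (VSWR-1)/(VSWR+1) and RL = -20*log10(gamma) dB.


gamma = (4.0190 - 1) / (4.0190 + 1) = 0.6015142
RL = -20 * log10(0.6015142) = 4.415 dB

4.415 dB


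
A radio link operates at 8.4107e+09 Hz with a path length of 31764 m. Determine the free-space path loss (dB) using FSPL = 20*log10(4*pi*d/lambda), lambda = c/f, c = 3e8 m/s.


lambda = c / f = 3.0000e+08 / 8.4107e+09 = 0.03566885 m
FSPL = 20 * log10(4*pi*31764/0.03566885) = 141.0 dB

141.0 dB


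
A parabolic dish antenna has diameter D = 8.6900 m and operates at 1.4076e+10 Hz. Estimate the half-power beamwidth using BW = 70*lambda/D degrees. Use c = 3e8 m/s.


lambda = c / f = 3.0000e+08 / 1.4076e+10 = 0.02131287 m
BW = 70 * 0.02131287 / 8.6900 = 0.1717 deg

0.1717 deg


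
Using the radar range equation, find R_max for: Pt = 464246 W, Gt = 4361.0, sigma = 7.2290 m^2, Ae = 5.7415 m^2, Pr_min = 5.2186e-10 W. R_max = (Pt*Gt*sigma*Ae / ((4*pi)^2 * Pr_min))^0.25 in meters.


R^4 = 464246*4361.0*7.2290*5.7415 / ((4*pi)^2 * 5.2186e-10) = 1.019680e+18
R_max = 1.019680e+18^0.25 = 31777 m

31777 m


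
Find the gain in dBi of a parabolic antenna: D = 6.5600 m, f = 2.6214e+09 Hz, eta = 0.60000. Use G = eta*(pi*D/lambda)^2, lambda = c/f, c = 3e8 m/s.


lambda = c / f = 3.0000e+08 / 2.6214e+09 = 0.1144427 m
G_linear = 0.60000 * (pi * 6.5600 / 0.1144427)^2 = 19457.30
G_dBi = 10 * log10(19457.30) = 42.89 dBi

42.89 dBi


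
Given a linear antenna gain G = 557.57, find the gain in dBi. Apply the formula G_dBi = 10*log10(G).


G_dBi = 10 * log10(557.57) = 27.46 dBi

27.46 dBi


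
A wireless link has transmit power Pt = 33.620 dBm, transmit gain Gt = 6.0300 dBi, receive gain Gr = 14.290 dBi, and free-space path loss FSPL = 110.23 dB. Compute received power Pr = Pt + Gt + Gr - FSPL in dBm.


Pr = 33.620 + 6.0300 + 14.290 - 110.23 = -56.29 dBm

-56.29 dBm


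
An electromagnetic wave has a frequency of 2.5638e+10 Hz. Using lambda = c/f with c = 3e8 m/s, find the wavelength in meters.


lambda = c / f = 3.0000e+08 / 2.5638e+10 = 0.01170 m

0.01170 m


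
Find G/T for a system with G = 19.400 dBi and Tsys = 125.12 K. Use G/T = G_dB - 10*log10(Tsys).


G/T = 19.400 - 10*log10(125.12) = 19.400 - 20.97327 = -1.573 dB/K

-1.573 dB/K


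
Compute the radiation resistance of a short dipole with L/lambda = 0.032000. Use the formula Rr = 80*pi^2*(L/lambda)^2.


Rr = 80 * pi^2 * (0.032000)^2 = 80 * 9.869604 * 1.024000e-03 = 0.8085 ohm

0.8085 ohm


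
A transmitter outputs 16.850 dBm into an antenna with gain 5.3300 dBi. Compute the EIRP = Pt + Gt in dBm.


EIRP = Pt + Gt = 16.850 + 5.3300 = 22.18 dBm

22.18 dBm


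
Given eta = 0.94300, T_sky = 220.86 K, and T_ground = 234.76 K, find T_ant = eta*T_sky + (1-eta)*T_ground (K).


T_ant = 0.94300 * 220.86 + (1 - 0.94300) * 234.76 = 221.7 K

221.7 K


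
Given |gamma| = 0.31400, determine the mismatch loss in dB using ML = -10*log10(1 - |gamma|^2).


ML = -10 * log10(1 - 0.31400^2) = -10 * log10(0.901404) = 0.4508 dB

0.4508 dB


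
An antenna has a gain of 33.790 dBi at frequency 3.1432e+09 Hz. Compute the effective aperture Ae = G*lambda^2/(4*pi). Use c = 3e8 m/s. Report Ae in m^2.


lambda = c / f = 3.0000e+08 / 3.1432e+09 = 0.09544413 m
G_linear = 10^(33.790/10) = 2393.316
Ae = G_linear * lambda^2 / (4*pi) = 2393.316 * 0.09544413^2 / (4*pi) = 1.735 m^2

1.735 m^2


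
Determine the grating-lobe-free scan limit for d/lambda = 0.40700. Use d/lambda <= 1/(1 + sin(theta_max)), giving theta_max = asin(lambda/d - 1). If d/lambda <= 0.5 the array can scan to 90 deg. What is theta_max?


lambda/d - 1 = 1/0.40700 - 1 = 1.457002 >= 1
d/lambda <= 0.5, so the array can scan to endfire without grating lobes: theta_max = 90 deg

90 deg


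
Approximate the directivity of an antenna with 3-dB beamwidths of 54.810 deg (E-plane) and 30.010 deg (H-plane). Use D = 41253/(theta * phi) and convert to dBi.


D_linear = 41253 / (54.810 * 30.010) = 25.08013
D_dBi = 10 * log10(25.08013) = 13.99 dBi

13.99 dBi


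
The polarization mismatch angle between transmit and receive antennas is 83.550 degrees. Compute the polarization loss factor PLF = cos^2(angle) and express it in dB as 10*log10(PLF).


PLF_linear = cos^2(83.550 deg) = 0.01261940
PLF_dB = 10 * log10(0.01261940) = -18.99 dB

-18.99 dB


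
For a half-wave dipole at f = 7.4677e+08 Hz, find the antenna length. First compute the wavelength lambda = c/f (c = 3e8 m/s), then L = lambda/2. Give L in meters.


lambda = c / f = 3.0000e+08 / 7.4677e+08 = 0.4017301 m
L = lambda / 2 = 0.4017301 / 2 = 0.2009 m

0.2009 m


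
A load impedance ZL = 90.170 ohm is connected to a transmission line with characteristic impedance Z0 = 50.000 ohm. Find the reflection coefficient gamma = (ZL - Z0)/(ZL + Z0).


gamma = (90.170 - 50.000) / (90.170 + 50.000) = 0.2866

0.2866


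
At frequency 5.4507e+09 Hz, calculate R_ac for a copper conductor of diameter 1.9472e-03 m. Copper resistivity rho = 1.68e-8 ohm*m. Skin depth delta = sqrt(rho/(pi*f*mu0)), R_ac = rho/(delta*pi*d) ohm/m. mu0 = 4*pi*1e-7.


delta = sqrt(1.68e-8 / (pi * 5.4507e+09 * 4*pi*1e-7)) = 8.835856e-07 m
R_ac = 1.68e-8 / (8.835856e-07 * pi * 1.9472e-03) = 3.108 ohm/m

3.108 ohm/m


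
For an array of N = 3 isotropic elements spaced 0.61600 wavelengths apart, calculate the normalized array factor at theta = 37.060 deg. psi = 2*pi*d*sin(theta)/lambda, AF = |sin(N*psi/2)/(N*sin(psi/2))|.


psi = 2*pi*0.61600*sin(37.060 deg) = 2.332526 rad
AF = |sin(3*2.332526/2) / (3*sin(2.332526/2))| = 0.1268

0.1268


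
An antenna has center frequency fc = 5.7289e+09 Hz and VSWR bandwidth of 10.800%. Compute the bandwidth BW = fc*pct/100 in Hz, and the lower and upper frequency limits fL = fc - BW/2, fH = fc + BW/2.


BW = 5.7289e+09 * 10.800/100 = 6.187212e+08 Hz
fL = 5.7289e+09 - 6.187212e+08/2 = 5.420e+09 Hz
fH = 5.7289e+09 + 6.187212e+08/2 = 6.038e+09 Hz

BW=6.187e+08 Hz, fL=5.420e+09 Hz, fH=6.038e+09 Hz


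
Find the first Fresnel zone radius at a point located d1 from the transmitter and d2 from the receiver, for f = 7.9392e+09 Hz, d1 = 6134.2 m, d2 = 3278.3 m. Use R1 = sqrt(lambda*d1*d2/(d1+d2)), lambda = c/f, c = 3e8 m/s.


lambda = c / f = 3.0000e+08 / 7.9392e+09 = 0.03778718 m
R1 = sqrt(0.03778718 * 6134.2 * 3278.3 / (6134.2 + 3278.3)) = 8.985 m

8.985 m


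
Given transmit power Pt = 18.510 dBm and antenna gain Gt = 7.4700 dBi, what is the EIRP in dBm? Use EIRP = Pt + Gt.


EIRP = Pt + Gt = 18.510 + 7.4700 = 25.98 dBm

25.98 dBm


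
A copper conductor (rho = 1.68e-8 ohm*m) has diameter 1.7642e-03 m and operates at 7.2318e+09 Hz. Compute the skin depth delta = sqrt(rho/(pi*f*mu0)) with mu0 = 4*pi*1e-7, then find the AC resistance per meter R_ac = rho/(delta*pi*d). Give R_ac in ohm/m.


delta = sqrt(1.68e-8 / (pi * 7.2318e+09 * 4*pi*1e-7)) = 7.670993e-07 m
R_ac = 1.68e-8 / (7.670993e-07 * pi * 1.7642e-03) = 3.951 ohm/m

3.951 ohm/m


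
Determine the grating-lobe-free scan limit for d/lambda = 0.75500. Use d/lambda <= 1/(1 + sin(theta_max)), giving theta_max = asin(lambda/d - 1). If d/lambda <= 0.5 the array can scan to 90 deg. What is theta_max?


lambda/d - 1 = 1/0.75500 - 1 = 0.3245033
theta_max = asin(0.3245033) = 18.94 deg

18.94 deg


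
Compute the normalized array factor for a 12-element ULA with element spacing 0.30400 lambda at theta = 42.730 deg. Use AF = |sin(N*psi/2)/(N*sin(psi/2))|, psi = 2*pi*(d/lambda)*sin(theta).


psi = 2*pi*0.30400*sin(42.730 deg) = 1.296080 rad
AF = |sin(12*1.296080/2) / (12*sin(1.296080/2))| = 0.1376

0.1376


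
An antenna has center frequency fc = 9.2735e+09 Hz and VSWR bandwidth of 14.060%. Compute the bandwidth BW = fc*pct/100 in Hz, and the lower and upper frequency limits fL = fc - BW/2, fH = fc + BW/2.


BW = 9.2735e+09 * 14.060/100 = 1.303854e+09 Hz
fL = 9.2735e+09 - 1.303854e+09/2 = 8.622e+09 Hz
fH = 9.2735e+09 + 1.303854e+09/2 = 9.925e+09 Hz

BW=1.304e+09 Hz, fL=8.622e+09 Hz, fH=9.925e+09 Hz


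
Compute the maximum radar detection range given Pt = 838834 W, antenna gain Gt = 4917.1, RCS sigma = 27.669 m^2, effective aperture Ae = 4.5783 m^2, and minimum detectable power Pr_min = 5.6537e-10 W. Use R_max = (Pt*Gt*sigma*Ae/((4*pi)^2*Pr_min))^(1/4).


R^4 = 838834*4917.1*27.669*4.5783 / ((4*pi)^2 * 5.6537e-10) = 5.852350e+18
R_max = 5.852350e+18^0.25 = 49185 m

49185 m


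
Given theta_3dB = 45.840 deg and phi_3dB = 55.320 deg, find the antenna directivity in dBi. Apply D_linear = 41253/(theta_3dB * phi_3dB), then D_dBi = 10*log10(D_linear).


D_linear = 41253 / (45.840 * 55.320) = 16.26780
D_dBi = 10 * log10(16.26780) = 12.11 dBi

12.11 dBi


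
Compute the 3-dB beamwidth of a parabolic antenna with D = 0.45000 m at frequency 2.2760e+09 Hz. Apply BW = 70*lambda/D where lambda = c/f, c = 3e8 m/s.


lambda = c / f = 3.0000e+08 / 2.2760e+09 = 0.1318102 m
BW = 70 * 0.1318102 / 0.45000 = 20.50 deg

20.50 deg


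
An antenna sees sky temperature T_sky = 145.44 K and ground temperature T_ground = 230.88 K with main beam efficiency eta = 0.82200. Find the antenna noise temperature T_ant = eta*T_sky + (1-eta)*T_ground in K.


T_ant = 0.82200 * 145.44 + (1 - 0.82200) * 230.88 = 160.6 K

160.6 K


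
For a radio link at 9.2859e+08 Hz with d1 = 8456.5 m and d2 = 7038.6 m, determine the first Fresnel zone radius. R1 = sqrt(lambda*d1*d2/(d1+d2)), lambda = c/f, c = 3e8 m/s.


lambda = c / f = 3.0000e+08 / 9.2859e+08 = 0.3230705 m
R1 = sqrt(0.3230705 * 8456.5 * 7038.6 / (8456.5 + 7038.6)) = 35.23 m

35.23 m


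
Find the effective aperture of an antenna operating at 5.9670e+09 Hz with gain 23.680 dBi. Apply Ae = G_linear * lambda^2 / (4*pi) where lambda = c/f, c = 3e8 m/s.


lambda = c / f = 3.0000e+08 / 5.9670e+09 = 0.05027652 m
G_linear = 10^(23.680/10) = 233.3458
Ae = G_linear * lambda^2 / (4*pi) = 233.3458 * 0.05027652^2 / (4*pi) = 0.04694 m^2

0.04694 m^2


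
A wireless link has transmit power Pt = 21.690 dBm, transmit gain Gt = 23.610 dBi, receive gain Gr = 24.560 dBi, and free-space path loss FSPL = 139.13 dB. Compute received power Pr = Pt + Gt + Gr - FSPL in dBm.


Pr = 21.690 + 23.610 + 24.560 - 139.13 = -69.27 dBm

-69.27 dBm


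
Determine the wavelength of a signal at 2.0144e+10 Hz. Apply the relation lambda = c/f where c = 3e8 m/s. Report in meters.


lambda = c / f = 3.0000e+08 / 2.0144e+10 = 0.01489 m

0.01489 m


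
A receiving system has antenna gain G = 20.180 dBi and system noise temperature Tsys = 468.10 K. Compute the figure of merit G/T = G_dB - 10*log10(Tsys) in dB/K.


G/T = 20.180 - 10*log10(468.10) = 20.180 - 26.70339 = -6.523 dB/K

-6.523 dB/K


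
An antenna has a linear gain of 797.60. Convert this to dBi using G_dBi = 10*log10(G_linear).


G_dBi = 10 * log10(797.60) = 29.02 dBi

29.02 dBi


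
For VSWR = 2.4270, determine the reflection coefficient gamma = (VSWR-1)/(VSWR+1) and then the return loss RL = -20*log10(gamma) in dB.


gamma = (2.4270 - 1) / (2.4270 + 1) = 0.4163992
RL = -20 * log10(0.4163992) = 7.610 dB

7.610 dB


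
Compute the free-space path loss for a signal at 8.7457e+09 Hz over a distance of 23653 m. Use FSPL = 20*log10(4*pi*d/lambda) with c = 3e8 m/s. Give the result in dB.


lambda = c / f = 3.0000e+08 / 8.7457e+09 = 0.03430257 m
FSPL = 20 * log10(4*pi*23653/0.03430257) = 138.8 dB

138.8 dB


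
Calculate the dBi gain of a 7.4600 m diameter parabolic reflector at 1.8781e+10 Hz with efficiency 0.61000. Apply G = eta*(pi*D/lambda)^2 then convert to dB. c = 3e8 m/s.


lambda = c / f = 3.0000e+08 / 1.8781e+10 = 0.01597359 m
G_linear = 0.61000 * (pi * 7.4600 / 0.01597359)^2 = 1.313113e+06
G_dBi = 10 * log10(1.313113e+06) = 61.18 dBi

61.18 dBi


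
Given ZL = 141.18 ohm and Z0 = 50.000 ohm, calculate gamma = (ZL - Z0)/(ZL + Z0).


gamma = (141.18 - 50.000) / (141.18 + 50.000) = 0.4769

0.4769


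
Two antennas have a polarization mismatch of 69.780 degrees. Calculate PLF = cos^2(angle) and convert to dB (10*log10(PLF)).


PLF_linear = cos^2(69.780 deg) = 0.1194572
PLF_dB = 10 * log10(0.1194572) = -9.228 dB

-9.228 dB


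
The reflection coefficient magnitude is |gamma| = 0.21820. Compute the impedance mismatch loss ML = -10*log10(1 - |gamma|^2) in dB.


ML = -10 * log10(1 - 0.21820^2) = -10 * log10(0.95238876) = 0.2119 dB

0.2119 dB


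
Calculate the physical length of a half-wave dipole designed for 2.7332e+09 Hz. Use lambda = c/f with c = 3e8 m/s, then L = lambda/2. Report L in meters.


lambda = c / f = 3.0000e+08 / 2.7332e+09 = 0.1097615 m
L = lambda / 2 = 0.1097615 / 2 = 0.05488 m

0.05488 m


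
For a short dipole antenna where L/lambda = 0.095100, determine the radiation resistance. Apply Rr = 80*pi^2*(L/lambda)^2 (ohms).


Rr = 80 * pi^2 * (0.095100)^2 = 80 * 9.869604 * 9.044010e-03 = 7.141 ohm

7.141 ohm


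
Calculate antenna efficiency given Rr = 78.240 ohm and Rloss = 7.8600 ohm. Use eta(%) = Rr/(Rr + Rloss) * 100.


eta = 78.240 / (78.240 + 7.8600) * 100 = 90.87%

90.87%


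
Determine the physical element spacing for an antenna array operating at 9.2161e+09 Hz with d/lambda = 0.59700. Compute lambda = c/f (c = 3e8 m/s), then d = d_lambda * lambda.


lambda = c / f = 3.0000e+08 / 9.2161e+09 = 0.03255173 m
d = 0.59700 * 0.03255173 = 0.01943 m

0.01943 m


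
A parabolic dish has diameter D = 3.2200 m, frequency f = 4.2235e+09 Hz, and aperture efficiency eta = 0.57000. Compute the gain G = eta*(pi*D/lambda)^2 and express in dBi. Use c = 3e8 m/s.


lambda = c / f = 3.0000e+08 / 4.2235e+09 = 0.07103114 m
G_linear = 0.57000 * (pi * 3.2200 / 0.07103114)^2 = 11560.82
G_dBi = 10 * log10(11560.82) = 40.63 dBi

40.63 dBi


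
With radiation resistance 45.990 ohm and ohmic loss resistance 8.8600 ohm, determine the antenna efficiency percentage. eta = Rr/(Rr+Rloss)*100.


eta = 45.990 / (45.990 + 8.8600) * 100 = 83.85%

83.85%


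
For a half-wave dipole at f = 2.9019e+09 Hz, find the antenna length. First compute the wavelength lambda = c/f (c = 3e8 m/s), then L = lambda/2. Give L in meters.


lambda = c / f = 3.0000e+08 / 2.9019e+09 = 0.1033805 m
L = lambda / 2 = 0.1033805 / 2 = 0.05169 m

0.05169 m


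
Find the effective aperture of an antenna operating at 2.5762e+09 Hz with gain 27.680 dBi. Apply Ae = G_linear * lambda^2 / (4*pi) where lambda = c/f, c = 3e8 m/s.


lambda = c / f = 3.0000e+08 / 2.5762e+09 = 0.1164506 m
G_linear = 10^(27.680/10) = 586.1382
Ae = G_linear * lambda^2 / (4*pi) = 586.1382 * 0.1164506^2 / (4*pi) = 0.6325 m^2

0.6325 m^2


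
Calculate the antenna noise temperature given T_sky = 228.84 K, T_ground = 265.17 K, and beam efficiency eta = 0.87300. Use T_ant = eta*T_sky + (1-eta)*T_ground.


T_ant = 0.87300 * 228.84 + (1 - 0.87300) * 265.17 = 233.5 K

233.5 K


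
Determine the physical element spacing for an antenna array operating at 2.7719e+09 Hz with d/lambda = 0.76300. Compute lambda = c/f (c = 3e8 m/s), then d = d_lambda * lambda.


lambda = c / f = 3.0000e+08 / 2.7719e+09 = 0.1082290 m
d = 0.76300 * 0.1082290 = 0.08258 m

0.08258 m


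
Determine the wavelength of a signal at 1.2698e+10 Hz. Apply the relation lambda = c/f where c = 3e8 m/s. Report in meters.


lambda = c / f = 3.0000e+08 / 1.2698e+10 = 0.02363 m

0.02363 m


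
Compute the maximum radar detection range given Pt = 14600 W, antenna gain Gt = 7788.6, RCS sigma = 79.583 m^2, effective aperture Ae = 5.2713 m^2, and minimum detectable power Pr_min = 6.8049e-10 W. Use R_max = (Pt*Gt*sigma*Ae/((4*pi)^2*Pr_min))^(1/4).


R^4 = 14600*7788.6*79.583*5.2713 / ((4*pi)^2 * 6.8049e-10) = 4.439242e+17
R_max = 4.439242e+17^0.25 = 25812 m

25812 m


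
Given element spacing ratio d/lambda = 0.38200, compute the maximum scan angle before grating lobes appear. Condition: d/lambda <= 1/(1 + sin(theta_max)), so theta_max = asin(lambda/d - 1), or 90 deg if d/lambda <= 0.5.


lambda/d - 1 = 1/0.38200 - 1 = 1.617801 >= 1
d/lambda <= 0.5, so the array can scan to endfire without grating lobes: theta_max = 90 deg

90 deg


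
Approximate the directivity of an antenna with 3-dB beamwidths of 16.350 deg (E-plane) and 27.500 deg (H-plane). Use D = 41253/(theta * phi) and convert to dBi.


D_linear = 41253 / (16.350 * 27.500) = 91.74979
D_dBi = 10 * log10(91.74979) = 19.63 dBi

19.63 dBi


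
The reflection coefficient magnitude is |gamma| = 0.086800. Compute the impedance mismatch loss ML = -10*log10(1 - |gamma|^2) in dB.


ML = -10 * log10(1 - 0.086800^2) = -10 * log10(0.99246576) = 0.03284 dB

0.03284 dB


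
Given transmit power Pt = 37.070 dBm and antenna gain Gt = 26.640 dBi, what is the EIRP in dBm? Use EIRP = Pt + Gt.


EIRP = Pt + Gt = 37.070 + 26.640 = 63.71 dBm

63.71 dBm


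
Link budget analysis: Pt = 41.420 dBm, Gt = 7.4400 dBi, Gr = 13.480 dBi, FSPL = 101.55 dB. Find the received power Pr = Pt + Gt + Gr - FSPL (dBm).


Pr = 41.420 + 7.4400 + 13.480 - 101.55 = -39.21 dBm

-39.21 dBm


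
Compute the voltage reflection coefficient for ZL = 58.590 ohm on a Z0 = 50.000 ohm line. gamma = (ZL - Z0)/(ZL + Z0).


gamma = (58.590 - 50.000) / (58.590 + 50.000) = 0.07910

0.07910


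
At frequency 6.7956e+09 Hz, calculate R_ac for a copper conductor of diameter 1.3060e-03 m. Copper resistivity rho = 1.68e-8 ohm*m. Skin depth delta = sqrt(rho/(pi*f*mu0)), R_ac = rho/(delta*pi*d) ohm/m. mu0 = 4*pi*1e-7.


delta = sqrt(1.68e-8 / (pi * 6.7956e+09 * 4*pi*1e-7)) = 7.913359e-07 m
R_ac = 1.68e-8 / (7.913359e-07 * pi * 1.3060e-03) = 5.174 ohm/m

5.174 ohm/m


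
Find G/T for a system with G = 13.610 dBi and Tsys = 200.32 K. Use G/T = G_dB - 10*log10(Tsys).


G/T = 13.610 - 10*log10(200.32) = 13.610 - 23.01724 = -9.407 dB/K

-9.407 dB/K


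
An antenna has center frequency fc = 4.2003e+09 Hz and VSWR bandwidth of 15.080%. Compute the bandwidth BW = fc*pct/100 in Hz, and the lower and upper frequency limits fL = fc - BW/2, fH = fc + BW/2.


BW = 4.2003e+09 * 15.080/100 = 6.334052e+08 Hz
fL = 4.2003e+09 - 6.334052e+08/2 = 3.884e+09 Hz
fH = 4.2003e+09 + 6.334052e+08/2 = 4.517e+09 Hz

BW=6.334e+08 Hz, fL=3.884e+09 Hz, fH=4.517e+09 Hz


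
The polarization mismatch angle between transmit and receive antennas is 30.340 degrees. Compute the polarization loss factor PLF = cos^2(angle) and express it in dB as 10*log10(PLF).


PLF_linear = cos^2(30.340 deg) = 0.7448434
PLF_dB = 10 * log10(0.7448434) = -1.279 dB

-1.279 dB


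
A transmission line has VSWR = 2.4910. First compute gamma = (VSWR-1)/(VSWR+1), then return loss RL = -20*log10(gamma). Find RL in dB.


gamma = (2.4910 - 1) / (2.4910 + 1) = 0.4270983
RL = -20 * log10(0.4270983) = 7.389 dB

7.389 dB


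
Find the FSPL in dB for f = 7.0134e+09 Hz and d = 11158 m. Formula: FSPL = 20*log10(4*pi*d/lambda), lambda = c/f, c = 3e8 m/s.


lambda = c / f = 3.0000e+08 / 7.0134e+09 = 0.04277526 m
FSPL = 20 * log10(4*pi*11158/0.04277526) = 130.3 dB

130.3 dB


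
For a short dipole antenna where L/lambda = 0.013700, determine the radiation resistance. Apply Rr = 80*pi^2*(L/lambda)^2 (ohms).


Rr = 80 * pi^2 * (0.013700)^2 = 80 * 9.869604 * 1.876900e-04 = 0.1482 ohm

0.1482 ohm


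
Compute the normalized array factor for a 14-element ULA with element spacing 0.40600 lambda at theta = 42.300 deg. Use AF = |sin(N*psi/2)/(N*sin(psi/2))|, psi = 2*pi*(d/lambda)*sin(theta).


psi = 2*pi*0.40600*sin(42.300 deg) = 1.716837 rad
AF = |sin(14*1.716837/2) / (14*sin(1.716837/2))| = 0.04921

0.04921


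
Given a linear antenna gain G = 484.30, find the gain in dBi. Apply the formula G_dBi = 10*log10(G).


G_dBi = 10 * log10(484.30) = 26.85 dBi

26.85 dBi


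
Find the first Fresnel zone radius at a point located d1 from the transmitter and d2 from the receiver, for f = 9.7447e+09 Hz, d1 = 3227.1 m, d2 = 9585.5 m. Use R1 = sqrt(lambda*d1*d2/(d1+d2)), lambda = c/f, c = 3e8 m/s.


lambda = c / f = 3.0000e+08 / 9.7447e+09 = 0.03078597 m
R1 = sqrt(0.03078597 * 3227.1 * 9585.5 / (3227.1 + 9585.5)) = 8.621 m

8.621 m


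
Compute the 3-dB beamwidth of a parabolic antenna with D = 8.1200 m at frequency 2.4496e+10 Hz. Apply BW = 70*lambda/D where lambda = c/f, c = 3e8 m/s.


lambda = c / f = 3.0000e+08 / 2.4496e+10 = 0.01224690 m
BW = 70 * 0.01224690 / 8.1200 = 0.1056 deg

0.1056 deg


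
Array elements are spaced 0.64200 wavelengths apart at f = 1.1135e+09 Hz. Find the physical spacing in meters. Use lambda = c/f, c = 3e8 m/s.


lambda = c / f = 3.0000e+08 / 1.1135e+09 = 0.2694207 m
d = 0.64200 * 0.2694207 = 0.1730 m

0.1730 m


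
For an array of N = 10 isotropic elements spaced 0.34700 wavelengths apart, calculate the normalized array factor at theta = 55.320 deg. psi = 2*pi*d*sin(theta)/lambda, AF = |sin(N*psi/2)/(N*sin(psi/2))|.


psi = 2*pi*0.34700*sin(55.320 deg) = 1.792925 rad
AF = |sin(10*1.792925/2) / (10*sin(1.792925/2))| = 0.05685

0.05685


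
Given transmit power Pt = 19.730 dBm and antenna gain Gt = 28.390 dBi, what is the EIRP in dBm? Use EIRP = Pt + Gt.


EIRP = Pt + Gt = 19.730 + 28.390 = 48.12 dBm

48.12 dBm


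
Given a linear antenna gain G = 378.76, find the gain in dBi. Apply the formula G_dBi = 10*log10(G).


G_dBi = 10 * log10(378.76) = 25.78 dBi

25.78 dBi


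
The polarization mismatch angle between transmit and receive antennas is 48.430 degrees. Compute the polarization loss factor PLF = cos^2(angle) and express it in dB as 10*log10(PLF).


PLF_linear = cos^2(48.430 deg) = 0.4402781
PLF_dB = 10 * log10(0.4402781) = -3.563 dB

-3.563 dB


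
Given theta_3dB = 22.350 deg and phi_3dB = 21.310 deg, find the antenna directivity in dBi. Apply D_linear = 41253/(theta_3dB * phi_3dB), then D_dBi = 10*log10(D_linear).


D_linear = 41253 / (22.350 * 21.310) = 86.61529
D_dBi = 10 * log10(86.61529) = 19.38 dBi

19.38 dBi


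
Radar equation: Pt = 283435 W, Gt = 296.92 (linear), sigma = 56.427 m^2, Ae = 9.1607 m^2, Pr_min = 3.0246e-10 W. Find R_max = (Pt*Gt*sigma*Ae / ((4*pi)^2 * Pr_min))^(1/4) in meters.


R^4 = 283435*296.92*56.427*9.1607 / ((4*pi)^2 * 3.0246e-10) = 9.107955e+17
R_max = 9.107955e+17^0.25 = 30893 m

30893 m


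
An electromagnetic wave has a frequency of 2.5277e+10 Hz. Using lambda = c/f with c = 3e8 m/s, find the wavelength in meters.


lambda = c / f = 3.0000e+08 / 2.5277e+10 = 0.01187 m

0.01187 m


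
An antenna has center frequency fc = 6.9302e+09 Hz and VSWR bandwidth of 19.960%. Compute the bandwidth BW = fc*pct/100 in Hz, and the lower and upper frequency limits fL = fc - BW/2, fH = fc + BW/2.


BW = 6.9302e+09 * 19.960/100 = 1.383268e+09 Hz
fL = 6.9302e+09 - 1.383268e+09/2 = 6.239e+09 Hz
fH = 6.9302e+09 + 1.383268e+09/2 = 7.622e+09 Hz

BW=1.383e+09 Hz, fL=6.239e+09 Hz, fH=7.622e+09 Hz


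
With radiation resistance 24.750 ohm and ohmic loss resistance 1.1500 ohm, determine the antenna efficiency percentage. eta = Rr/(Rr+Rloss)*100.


eta = 24.750 / (24.750 + 1.1500) * 100 = 95.56%

95.56%


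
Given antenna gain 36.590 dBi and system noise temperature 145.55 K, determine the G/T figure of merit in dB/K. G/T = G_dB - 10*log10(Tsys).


G/T = 36.590 - 10*log10(145.55) = 36.590 - 21.63012 = 14.96 dB/K

14.96 dB/K


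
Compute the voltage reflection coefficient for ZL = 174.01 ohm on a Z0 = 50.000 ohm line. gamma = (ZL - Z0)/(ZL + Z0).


gamma = (174.01 - 50.000) / (174.01 + 50.000) = 0.5536

0.5536


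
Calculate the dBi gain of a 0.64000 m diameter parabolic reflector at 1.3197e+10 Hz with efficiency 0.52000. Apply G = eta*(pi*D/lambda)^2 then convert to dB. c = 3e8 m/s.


lambda = c / f = 3.0000e+08 / 1.3197e+10 = 0.02273244 m
G_linear = 0.52000 * (pi * 0.64000 / 0.02273244)^2 = 4067.906
G_dBi = 10 * log10(4067.906) = 36.09 dBi

36.09 dBi


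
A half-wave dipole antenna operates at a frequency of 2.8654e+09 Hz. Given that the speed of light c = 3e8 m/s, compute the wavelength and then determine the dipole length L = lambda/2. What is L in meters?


lambda = c / f = 3.0000e+08 / 2.8654e+09 = 0.1046974 m
L = lambda / 2 = 0.1046974 / 2 = 0.05235 m

0.05235 m


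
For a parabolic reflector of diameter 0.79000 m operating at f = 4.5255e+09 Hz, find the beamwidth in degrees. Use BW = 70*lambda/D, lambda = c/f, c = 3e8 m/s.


lambda = c / f = 3.0000e+08 / 4.5255e+09 = 0.06629102 m
BW = 70 * 0.06629102 / 0.79000 = 5.874 deg

5.874 deg


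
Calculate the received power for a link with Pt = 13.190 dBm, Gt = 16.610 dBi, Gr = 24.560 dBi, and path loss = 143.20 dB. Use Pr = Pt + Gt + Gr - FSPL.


Pr = 13.190 + 16.610 + 24.560 - 143.20 = -88.84 dBm

-88.84 dBm


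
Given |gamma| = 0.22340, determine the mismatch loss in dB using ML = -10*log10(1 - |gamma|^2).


ML = -10 * log10(1 - 0.22340^2) = -10 * log10(0.95009244) = 0.2223 dB

0.2223 dB


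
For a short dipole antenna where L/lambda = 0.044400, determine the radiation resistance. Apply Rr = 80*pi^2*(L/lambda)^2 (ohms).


Rr = 80 * pi^2 * (0.044400)^2 = 80 * 9.869604 * 1.971360e-03 = 1.557 ohm

1.557 ohm


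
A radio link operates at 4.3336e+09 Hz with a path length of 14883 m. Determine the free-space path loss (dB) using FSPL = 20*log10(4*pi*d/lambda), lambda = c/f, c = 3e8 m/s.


lambda = c / f = 3.0000e+08 / 4.3336e+09 = 0.06922651 m
FSPL = 20 * log10(4*pi*14883/0.06922651) = 128.6 dB

128.6 dB


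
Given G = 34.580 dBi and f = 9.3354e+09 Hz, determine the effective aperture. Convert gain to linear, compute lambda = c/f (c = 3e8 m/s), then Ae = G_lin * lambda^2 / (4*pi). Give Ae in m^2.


lambda = c / f = 3.0000e+08 / 9.3354e+09 = 0.03213574 m
G_linear = 10^(34.580/10) = 2870.781
Ae = G_linear * lambda^2 / (4*pi) = 2870.781 * 0.03213574^2 / (4*pi) = 0.2359 m^2

0.2359 m^2


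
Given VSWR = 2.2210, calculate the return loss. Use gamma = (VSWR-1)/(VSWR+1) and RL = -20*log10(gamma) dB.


gamma = (2.2210 - 1) / (2.2210 + 1) = 0.3790748
RL = -20 * log10(0.3790748) = 8.426 dB

8.426 dB


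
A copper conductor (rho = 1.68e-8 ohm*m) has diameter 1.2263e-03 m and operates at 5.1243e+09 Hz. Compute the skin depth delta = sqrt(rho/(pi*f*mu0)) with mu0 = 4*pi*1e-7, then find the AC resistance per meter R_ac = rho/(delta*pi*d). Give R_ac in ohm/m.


delta = sqrt(1.68e-8 / (pi * 5.1243e+09 * 4*pi*1e-7)) = 9.112919e-07 m
R_ac = 1.68e-8 / (9.112919e-07 * pi * 1.2263e-03) = 4.785 ohm/m

4.785 ohm/m
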